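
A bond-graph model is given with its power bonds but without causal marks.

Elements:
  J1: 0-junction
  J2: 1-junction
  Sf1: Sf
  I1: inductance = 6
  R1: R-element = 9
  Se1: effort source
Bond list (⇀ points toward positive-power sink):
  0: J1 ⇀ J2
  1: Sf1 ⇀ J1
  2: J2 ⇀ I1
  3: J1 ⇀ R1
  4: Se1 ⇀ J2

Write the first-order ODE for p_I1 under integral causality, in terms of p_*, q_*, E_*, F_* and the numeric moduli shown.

bond 1 →Sf1  (Sf1: flow source, stroke at near end)
bond 4 →J2  (Se1: effort source, stroke at far end)
bond 2 →I1  (I1 outputs flow p/I1)
bond 0 →J2  (1-jn J2 has f-setter on 2)
bond 3 →J1  (J1: last free bond brings effort in)

dp_I1/dt = E_Se1 + 9*F_Sf1 - 3*p_I1/2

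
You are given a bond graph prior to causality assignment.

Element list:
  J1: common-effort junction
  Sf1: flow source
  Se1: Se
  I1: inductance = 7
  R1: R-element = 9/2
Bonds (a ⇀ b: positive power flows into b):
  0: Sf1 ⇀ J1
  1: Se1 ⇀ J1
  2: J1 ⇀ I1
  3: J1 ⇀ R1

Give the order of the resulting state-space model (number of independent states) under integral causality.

1  (I1 all integral)

#0 |Sf1  (Sf1 (Sf) sets flow on bond)
#1 |J1  (Se1: effort source, stroke at far end)
#2 |I1  (J1: bond 1 brought effort, rest push out)
#3 |R1  (common-e at J1 fixed by 1)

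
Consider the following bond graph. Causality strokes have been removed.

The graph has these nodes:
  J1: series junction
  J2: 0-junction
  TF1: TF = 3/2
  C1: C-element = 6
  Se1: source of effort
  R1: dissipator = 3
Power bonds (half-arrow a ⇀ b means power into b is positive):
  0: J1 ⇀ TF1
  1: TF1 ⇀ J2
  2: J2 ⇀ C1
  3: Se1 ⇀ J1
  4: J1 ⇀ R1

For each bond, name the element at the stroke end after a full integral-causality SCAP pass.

β0 stroke→J1
β1 stroke→TF1
β2 stroke→J2
β3 stroke→J1
β4 stroke→R1

b3 stroke at J1  (Se1 fixes effort; stroke away)
b2 stroke at J2  (prefer integral on C1)
b1 stroke at TF1  (common-e at J2 fixed by 2)
b0 stroke at J1  (TF TF1: opposite of bond 1)
b4 stroke at R1  (J1: last free bond brings flow in)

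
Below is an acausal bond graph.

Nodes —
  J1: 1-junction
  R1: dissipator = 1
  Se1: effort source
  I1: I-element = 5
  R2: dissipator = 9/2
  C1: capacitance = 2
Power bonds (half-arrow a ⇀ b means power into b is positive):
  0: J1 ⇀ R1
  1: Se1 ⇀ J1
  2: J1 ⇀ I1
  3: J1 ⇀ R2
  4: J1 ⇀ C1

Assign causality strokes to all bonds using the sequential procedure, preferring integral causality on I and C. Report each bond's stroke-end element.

bond 0 stroke at J1
bond 1 stroke at J1
bond 2 stroke at I1
bond 3 stroke at J1
bond 4 stroke at J1

bond 1 |J1  (source Se1 imposes e)
bond 2 |I1  (I1 outputs flow p/I1)
bond 0 |J1  (J1: bond 2 brought flow, rest push out)
bond 3 |J1  (J1: bond 2 brought flow, rest push out)
bond 4 |J1  (J1: bond 2 brought flow, rest push out)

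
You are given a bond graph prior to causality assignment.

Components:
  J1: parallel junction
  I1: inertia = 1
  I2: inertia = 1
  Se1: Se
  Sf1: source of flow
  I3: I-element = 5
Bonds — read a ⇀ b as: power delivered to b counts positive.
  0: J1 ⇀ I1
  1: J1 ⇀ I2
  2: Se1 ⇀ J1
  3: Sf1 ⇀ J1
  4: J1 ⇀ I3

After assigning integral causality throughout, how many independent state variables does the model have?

3  (I1, I2, I3 all integral)

bond 2 |J1  (Se1 (Se) sets effort on bond)
bond 3 |Sf1  (Sf1 fixes flow; stroke at Sf1)
bond 0 |I1  (J1: bond 2 brought effort, rest push out)
bond 1 |I2  (0-jn J1 has e-setter on 2)
bond 4 |I3  (0-jn J1 has e-setter on 2)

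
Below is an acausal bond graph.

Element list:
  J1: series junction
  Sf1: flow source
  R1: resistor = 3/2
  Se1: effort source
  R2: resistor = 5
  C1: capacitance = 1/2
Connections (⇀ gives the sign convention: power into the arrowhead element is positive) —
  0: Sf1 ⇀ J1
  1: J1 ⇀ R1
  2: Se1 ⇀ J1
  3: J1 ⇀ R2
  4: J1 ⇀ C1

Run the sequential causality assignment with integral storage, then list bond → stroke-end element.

β0 |Sf1  (Sf1 fixes flow; stroke at Sf1)
β2 |J1  (Se1: effort source, stroke at far end)
β1 |J1  (J1: bond 0 brought flow, rest push out)
β3 |J1  (J1: bond 0 brought flow, rest push out)
β4 |J1  (1-jn J1 has f-setter on 0)

b0 stroke at Sf1
b1 stroke at J1
b2 stroke at J1
b3 stroke at J1
b4 stroke at J1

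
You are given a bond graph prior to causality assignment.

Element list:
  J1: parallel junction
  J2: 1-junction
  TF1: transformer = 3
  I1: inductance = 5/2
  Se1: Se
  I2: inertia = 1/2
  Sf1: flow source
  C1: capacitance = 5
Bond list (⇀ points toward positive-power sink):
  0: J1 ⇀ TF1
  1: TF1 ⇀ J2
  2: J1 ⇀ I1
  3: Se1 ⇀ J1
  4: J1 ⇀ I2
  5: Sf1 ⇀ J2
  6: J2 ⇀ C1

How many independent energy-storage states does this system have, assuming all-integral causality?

3  (C1, I1, I2 all integral)

β3 stroke at J1  (Se1 fixes effort; stroke away)
β5 stroke at Sf1  (source Sf1 imposes f)
β0 stroke at TF1  (J1 effort already set via bond 3)
β2 stroke at I1  (J1: bond 3 brought effort, rest push out)
β4 stroke at I2  (J1 effort already set via bond 3)
β1 stroke at J2  (J2 flow already set via bond 5)
β6 stroke at J2  (J2: bond 5 brought flow, rest push out)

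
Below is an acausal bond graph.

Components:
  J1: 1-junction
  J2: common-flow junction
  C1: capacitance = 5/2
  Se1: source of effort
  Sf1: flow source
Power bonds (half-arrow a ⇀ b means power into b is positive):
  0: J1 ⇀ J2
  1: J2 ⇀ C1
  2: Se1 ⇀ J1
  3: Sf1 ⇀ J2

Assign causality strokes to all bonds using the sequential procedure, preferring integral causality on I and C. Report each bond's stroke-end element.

β0 stroke at J2
β1 stroke at J2
β2 stroke at J1
β3 stroke at Sf1

β2 stroke→J1  (Se1 fixes effort; stroke away)
β3 stroke→Sf1  (source Sf1 imposes f)
β0 stroke→J2  (only one flow-in slot at J1)
β1 stroke→J2  (common-f at J2 fixed by 3)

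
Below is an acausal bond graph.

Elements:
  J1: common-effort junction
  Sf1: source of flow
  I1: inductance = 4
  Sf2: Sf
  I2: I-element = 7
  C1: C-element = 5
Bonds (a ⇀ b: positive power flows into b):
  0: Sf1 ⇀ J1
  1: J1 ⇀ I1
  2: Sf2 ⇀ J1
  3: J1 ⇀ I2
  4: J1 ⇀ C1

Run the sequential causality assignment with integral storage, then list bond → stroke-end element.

#0 stroke→Sf1  (source Sf1 imposes f)
#2 stroke→Sf2  (Sf2 fixes flow; stroke at Sf2)
#1 stroke→I1  (I1 integral (f out))
#3 stroke→I2  (I2 outputs flow p/I2)
#4 stroke→J1  (J1 needs exactly one e-in)

β0 →Sf1
β1 →I1
β2 →Sf2
β3 →I2
β4 →J1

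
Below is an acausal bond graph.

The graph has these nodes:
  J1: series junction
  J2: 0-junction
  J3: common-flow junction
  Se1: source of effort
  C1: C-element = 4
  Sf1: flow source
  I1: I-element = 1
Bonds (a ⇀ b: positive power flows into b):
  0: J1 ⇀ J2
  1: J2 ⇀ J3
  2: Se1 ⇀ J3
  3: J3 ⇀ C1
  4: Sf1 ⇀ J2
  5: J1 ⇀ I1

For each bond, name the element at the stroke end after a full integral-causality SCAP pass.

β2 |J3  (Se1 (Se) sets effort on bond)
β4 |Sf1  (Sf1 fixes flow; stroke at Sf1)
β3 |J3  (C1 outputs effort q/C1)
β1 |J2  (J3: last free bond brings flow in)
β0 |J1  (common-e at J2 fixed by 1)
β5 |I1  (J1 needs exactly one f-in)

b0 →J1
b1 →J2
b2 →J3
b3 →J3
b4 →Sf1
b5 →I1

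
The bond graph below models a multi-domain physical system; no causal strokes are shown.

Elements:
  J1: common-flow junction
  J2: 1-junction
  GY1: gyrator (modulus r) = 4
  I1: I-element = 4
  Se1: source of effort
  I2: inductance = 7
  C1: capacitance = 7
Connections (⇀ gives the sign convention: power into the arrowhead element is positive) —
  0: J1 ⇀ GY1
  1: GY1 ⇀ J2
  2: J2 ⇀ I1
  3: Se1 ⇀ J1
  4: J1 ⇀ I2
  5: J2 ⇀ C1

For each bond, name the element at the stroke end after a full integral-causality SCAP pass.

β3 |J1  (source Se1 imposes e)
β2 |I1  (I1: I, integral causality)
β1 |J2  (common-f at J2 fixed by 2)
β5 |J2  (J2 flow already set via bond 2)
β0 |J1  (GY1: gyrator matches bond 1)
β4 |I2  (J1: last free bond brings flow in)

b0 stroke at J1
b1 stroke at J2
b2 stroke at I1
b3 stroke at J1
b4 stroke at I2
b5 stroke at J2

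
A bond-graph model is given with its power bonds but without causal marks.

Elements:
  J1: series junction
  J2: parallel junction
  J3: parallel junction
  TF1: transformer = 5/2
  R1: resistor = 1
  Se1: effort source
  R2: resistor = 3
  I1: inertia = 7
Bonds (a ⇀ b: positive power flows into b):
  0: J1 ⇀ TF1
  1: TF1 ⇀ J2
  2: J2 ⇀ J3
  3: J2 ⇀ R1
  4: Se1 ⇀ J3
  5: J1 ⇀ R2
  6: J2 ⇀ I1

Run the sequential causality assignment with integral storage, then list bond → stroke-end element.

#4 stroke→J3  (Se1 (Se) sets effort on bond)
#2 stroke→J2  (J3 effort already set via bond 4)
#1 stroke→TF1  (0-jn J2 has e-setter on 2)
#3 stroke→R1  (J2: bond 2 brought effort, rest push out)
#6 stroke→I1  (J2: bond 2 brought effort, rest push out)
#0 stroke→J1  (TF1: transformer flips bond 1)
#5 stroke→R2  (J1 needs exactly one f-in)

β0 →J1
β1 →TF1
β2 →J2
β3 →R1
β4 →J3
β5 →R2
β6 →I1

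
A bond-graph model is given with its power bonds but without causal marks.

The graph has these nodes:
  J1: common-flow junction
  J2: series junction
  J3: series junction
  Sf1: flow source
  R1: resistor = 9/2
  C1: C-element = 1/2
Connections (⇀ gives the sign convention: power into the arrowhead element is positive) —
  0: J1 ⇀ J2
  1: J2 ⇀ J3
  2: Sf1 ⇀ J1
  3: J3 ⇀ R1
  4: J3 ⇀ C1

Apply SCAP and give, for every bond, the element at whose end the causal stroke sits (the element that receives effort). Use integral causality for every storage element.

b0 stroke at J1
b1 stroke at J2
b2 stroke at Sf1
b3 stroke at J3
b4 stroke at J3

b2 |Sf1  (Sf1: flow source, stroke at near end)
b0 |J1  (J1 flow already set via bond 2)
b1 |J2  (common-f at J2 fixed by 0)
b3 |J3  (1-jn J3 has f-setter on 1)
b4 |J3  (J3 flow already set via bond 1)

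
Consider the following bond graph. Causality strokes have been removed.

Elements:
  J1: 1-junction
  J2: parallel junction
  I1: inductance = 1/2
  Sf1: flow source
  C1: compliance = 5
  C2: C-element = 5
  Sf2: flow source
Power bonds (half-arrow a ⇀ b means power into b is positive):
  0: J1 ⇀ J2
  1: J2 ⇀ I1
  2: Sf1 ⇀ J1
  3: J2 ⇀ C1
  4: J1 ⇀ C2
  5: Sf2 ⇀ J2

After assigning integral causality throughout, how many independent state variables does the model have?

3  (C1, C2, I1 all integral)

b2 stroke→Sf1  (source Sf1 imposes f)
b5 stroke→Sf2  (Sf2: flow source, stroke at near end)
b0 stroke→J1  (J1 flow already set via bond 2)
b4 stroke→J1  (common-f at J1 fixed by 2)
b1 stroke→I1  (prefer integral on I1)
b3 stroke→J2  (J2 needs exactly one e-in)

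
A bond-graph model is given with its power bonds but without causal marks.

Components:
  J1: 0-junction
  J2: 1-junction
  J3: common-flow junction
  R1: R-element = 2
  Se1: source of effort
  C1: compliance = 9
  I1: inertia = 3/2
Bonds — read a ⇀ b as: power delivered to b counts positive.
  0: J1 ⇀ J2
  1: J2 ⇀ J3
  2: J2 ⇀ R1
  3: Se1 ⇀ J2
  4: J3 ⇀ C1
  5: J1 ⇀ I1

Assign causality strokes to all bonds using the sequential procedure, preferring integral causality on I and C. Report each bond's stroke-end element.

#0 →J1
#1 →J2
#2 →J2
#3 →J2
#4 →J3
#5 →I1

b3 stroke at J2  (Se1 fixes effort; stroke away)
b4 stroke at J3  (C1 integral (e out))
b1 stroke at J2  (J3 needs exactly one f-in)
b5 stroke at I1  (I1: I, integral causality)
b0 stroke at J1  (J1: last free bond brings effort in)
b2 stroke at J2  (J2 flow already set via bond 0)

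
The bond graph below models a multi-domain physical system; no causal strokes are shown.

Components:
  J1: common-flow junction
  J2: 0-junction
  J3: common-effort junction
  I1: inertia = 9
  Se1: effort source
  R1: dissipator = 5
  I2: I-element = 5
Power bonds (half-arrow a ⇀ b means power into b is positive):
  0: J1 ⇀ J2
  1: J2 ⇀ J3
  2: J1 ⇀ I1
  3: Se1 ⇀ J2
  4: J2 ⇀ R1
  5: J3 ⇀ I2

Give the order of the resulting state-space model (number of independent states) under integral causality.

2  (I1, I2 all integral)

β3 stroke at J2  (Se1 (Se) sets effort on bond)
β0 stroke at J1  (0-jn J2 has e-setter on 3)
β1 stroke at J3  (J2 effort already set via bond 3)
β4 stroke at R1  (common-e at J2 fixed by 3)
β5 stroke at I2  (J3: bond 1 brought effort, rest push out)
β2 stroke at I1  (only one flow-in slot at J1)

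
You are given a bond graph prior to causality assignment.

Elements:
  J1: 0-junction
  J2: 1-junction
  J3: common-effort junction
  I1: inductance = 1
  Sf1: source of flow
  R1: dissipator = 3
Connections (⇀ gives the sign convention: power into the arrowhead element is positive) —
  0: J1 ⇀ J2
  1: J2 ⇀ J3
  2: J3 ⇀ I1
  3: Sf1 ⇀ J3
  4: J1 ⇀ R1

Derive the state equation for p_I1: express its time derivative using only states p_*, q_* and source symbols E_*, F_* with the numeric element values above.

dp_I1/dt = 3*F_Sf1 - 3*p_I1

bond 3 →Sf1  (source Sf1 imposes f)
bond 2 →I1  (prefer integral on I1)
bond 1 →J3  (only one effort-in slot at J3)
bond 0 →J2  (J2: bond 1 brought flow, rest push out)
bond 4 →J1  (J1: last free bond brings effort in)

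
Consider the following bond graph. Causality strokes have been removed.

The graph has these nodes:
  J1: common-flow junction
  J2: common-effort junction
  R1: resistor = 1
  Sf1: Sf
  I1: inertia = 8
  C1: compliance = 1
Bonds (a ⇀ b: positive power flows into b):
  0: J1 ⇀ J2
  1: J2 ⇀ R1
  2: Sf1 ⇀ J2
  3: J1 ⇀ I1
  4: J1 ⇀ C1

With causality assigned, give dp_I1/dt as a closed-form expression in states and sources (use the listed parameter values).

dp_I1/dt = -F_Sf1 - p_I1/8 - q_C1

bond 2 →Sf1  (Sf1 (Sf) sets flow on bond)
bond 3 →I1  (I1 integral (f out))
bond 0 →J1  (1-jn J1 has f-setter on 3)
bond 4 →J1  (J1 flow already set via bond 3)
bond 1 →J2  (closing 0-jn rule on J2)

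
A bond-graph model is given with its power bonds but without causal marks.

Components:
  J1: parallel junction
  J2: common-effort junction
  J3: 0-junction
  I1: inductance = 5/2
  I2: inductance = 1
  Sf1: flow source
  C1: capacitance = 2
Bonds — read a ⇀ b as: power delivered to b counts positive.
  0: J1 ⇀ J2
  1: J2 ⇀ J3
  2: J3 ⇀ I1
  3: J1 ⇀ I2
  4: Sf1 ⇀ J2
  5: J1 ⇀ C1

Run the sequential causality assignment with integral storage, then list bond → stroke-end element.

bond 4 stroke at Sf1  (Sf1 (Sf) sets flow on bond)
bond 2 stroke at I1  (I1 integral (f out))
bond 1 stroke at J3  (closing 0-jn rule on J3)
bond 0 stroke at J2  (only one effort-in slot at J2)
bond 3 stroke at I2  (I2: I, integral causality)
bond 5 stroke at J1  (closing 0-jn rule on J1)

#0 →J2
#1 →J3
#2 →I1
#3 →I2
#4 →Sf1
#5 →J1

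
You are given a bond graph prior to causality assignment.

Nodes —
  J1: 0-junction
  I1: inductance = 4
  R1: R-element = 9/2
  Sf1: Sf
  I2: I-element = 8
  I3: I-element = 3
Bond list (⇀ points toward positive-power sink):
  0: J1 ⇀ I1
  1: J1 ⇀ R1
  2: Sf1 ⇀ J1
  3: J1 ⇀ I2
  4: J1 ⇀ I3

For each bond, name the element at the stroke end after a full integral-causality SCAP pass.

bond 0 stroke at I1
bond 1 stroke at J1
bond 2 stroke at Sf1
bond 3 stroke at I2
bond 4 stroke at I3

bond 2 stroke→Sf1  (source Sf1 imposes f)
bond 0 stroke→I1  (I1 outputs flow p/I1)
bond 3 stroke→I2  (I2 integral (f out))
bond 4 stroke→I3  (I3 integral (f out))
bond 1 stroke→J1  (J1 needs exactly one e-in)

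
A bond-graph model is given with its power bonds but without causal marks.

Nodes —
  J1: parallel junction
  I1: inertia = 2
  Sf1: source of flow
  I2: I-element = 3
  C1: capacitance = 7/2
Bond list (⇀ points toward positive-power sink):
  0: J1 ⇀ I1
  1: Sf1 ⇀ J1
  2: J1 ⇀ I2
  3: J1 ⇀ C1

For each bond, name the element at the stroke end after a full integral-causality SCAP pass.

#0 |I1
#1 |Sf1
#2 |I2
#3 |J1

β1 stroke→Sf1  (Sf1: flow source, stroke at near end)
β0 stroke→I1  (I1 outputs flow p/I1)
β2 stroke→I2  (I2 integral (f out))
β3 stroke→J1  (J1 needs exactly one e-in)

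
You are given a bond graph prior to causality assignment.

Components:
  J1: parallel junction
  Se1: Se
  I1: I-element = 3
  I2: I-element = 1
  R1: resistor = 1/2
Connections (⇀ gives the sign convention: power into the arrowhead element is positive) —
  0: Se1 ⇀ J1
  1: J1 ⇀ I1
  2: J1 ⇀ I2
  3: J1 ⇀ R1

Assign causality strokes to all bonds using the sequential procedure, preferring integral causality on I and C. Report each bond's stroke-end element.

b0 stroke→J1  (Se1 (Se) sets effort on bond)
b1 stroke→I1  (0-jn J1 has e-setter on 0)
b2 stroke→I2  (0-jn J1 has e-setter on 0)
b3 stroke→R1  (J1 effort already set via bond 0)

#0 stroke→J1
#1 stroke→I1
#2 stroke→I2
#3 stroke→R1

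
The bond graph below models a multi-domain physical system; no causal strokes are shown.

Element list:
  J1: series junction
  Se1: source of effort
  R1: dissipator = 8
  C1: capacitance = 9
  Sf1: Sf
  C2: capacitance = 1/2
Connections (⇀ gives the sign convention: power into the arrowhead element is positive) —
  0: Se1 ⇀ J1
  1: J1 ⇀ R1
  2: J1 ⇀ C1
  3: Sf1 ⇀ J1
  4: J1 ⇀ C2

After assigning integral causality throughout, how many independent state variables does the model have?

2  (C1, C2 all integral)

#0 stroke→J1  (Se1: effort source, stroke at far end)
#3 stroke→Sf1  (Sf1 fixes flow; stroke at Sf1)
#1 stroke→J1  (J1 flow already set via bond 3)
#2 stroke→J1  (1-jn J1 has f-setter on 3)
#4 stroke→J1  (J1: bond 3 brought flow, rest push out)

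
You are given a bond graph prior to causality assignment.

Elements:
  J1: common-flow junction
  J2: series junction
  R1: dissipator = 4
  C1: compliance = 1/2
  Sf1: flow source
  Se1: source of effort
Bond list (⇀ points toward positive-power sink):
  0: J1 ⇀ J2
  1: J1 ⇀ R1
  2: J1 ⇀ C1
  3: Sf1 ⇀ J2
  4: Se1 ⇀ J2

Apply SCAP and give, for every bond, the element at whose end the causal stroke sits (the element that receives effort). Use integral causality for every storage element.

#3 →Sf1  (source Sf1 imposes f)
#4 →J2  (Se1 (Se) sets effort on bond)
#0 →J2  (J2 flow already set via bond 3)
#1 →J1  (J1 flow already set via bond 0)
#2 →J1  (J1 flow already set via bond 0)

bond 0 →J2
bond 1 →J1
bond 2 →J1
bond 3 →Sf1
bond 4 →J2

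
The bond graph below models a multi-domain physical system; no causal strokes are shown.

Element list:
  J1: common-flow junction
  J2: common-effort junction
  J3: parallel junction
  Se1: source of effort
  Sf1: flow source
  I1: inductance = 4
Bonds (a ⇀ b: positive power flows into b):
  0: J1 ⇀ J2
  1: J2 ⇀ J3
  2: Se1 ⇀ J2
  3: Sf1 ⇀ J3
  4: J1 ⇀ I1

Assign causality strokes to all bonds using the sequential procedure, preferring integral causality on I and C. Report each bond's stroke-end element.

#0 |J1
#1 |J3
#2 |J2
#3 |Sf1
#4 |I1

#2 |J2  (Se1: effort source, stroke at far end)
#3 |Sf1  (Sf1 (Sf) sets flow on bond)
#0 |J1  (J2 effort already set via bond 2)
#1 |J3  (0-jn J2 has e-setter on 2)
#4 |I1  (J1 needs exactly one f-in)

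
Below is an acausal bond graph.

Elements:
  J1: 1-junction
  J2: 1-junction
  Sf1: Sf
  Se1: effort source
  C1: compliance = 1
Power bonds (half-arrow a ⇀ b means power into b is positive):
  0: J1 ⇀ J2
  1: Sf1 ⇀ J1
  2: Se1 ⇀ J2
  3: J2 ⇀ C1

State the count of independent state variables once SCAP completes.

1  (C1 all integral)

bond 1 |Sf1  (Sf1 fixes flow; stroke at Sf1)
bond 2 |J2  (Se1 fixes effort; stroke away)
bond 0 |J1  (J1 flow already set via bond 1)
bond 3 |J2  (J2: bond 0 brought flow, rest push out)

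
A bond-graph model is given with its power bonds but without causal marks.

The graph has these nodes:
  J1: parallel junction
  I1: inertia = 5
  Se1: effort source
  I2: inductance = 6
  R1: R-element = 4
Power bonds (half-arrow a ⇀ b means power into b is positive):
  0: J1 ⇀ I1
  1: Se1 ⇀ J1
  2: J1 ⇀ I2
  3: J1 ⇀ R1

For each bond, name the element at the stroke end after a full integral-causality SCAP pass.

β0 stroke at I1
β1 stroke at J1
β2 stroke at I2
β3 stroke at R1

b1 stroke→J1  (Se1 fixes effort; stroke away)
b0 stroke→I1  (0-jn J1 has e-setter on 1)
b2 stroke→I2  (0-jn J1 has e-setter on 1)
b3 stroke→R1  (0-jn J1 has e-setter on 1)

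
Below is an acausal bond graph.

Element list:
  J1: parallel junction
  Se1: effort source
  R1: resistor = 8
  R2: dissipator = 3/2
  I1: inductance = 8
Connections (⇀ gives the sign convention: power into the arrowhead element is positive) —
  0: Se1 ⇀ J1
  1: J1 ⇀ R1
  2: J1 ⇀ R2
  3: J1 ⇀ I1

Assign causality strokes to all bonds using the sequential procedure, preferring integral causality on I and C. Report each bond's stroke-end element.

bond 0 →J1
bond 1 →R1
bond 2 →R2
bond 3 →I1

bond 0 stroke at J1  (Se1: effort source, stroke at far end)
bond 1 stroke at R1  (0-jn J1 has e-setter on 0)
bond 2 stroke at R2  (J1 effort already set via bond 0)
bond 3 stroke at I1  (common-e at J1 fixed by 0)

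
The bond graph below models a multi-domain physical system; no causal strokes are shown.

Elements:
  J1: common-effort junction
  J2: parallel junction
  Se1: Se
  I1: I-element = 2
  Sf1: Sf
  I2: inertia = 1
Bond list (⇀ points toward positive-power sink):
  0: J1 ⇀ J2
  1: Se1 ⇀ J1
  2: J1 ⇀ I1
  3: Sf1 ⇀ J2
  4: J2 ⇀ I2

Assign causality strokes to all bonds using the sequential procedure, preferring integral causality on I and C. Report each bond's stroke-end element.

#1 |J1  (Se1: effort source, stroke at far end)
#3 |Sf1  (Sf1 fixes flow; stroke at Sf1)
#0 |J2  (J1 effort already set via bond 1)
#2 |I1  (0-jn J1 has e-setter on 1)
#4 |I2  (common-e at J2 fixed by 0)

b0 stroke→J2
b1 stroke→J1
b2 stroke→I1
b3 stroke→Sf1
b4 stroke→I2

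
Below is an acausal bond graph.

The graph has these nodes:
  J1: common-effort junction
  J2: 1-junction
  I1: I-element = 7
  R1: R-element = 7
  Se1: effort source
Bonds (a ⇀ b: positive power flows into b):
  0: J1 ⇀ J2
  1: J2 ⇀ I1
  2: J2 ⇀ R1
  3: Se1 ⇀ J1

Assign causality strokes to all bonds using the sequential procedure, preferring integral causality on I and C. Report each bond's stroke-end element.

bond 0 |J2
bond 1 |I1
bond 2 |J2
bond 3 |J1

bond 3 →J1  (Se1 fixes effort; stroke away)
bond 0 →J2  (0-jn J1 has e-setter on 3)
bond 1 →I1  (I1: I, integral causality)
bond 2 →J2  (common-f at J2 fixed by 1)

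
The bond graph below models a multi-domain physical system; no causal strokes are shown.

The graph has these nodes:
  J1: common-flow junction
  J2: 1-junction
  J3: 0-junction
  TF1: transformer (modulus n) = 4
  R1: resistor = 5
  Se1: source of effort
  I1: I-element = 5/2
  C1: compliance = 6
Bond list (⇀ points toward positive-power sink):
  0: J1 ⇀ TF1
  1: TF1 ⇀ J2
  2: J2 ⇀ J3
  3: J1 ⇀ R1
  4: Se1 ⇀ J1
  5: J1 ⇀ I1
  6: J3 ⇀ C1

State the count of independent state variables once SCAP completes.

2  (C1, I1 all integral)

β4 →J1  (Se1: effort source, stroke at far end)
β5 →I1  (I1 integral (f out))
β0 →J1  (J1: bond 5 brought flow, rest push out)
β3 →J1  (J1 flow already set via bond 5)
β1 →TF1  (TF TF1: opposite of bond 0)
β2 →J2  (J2: bond 1 brought flow, rest push out)
β6 →J3  (only one effort-in slot at J3)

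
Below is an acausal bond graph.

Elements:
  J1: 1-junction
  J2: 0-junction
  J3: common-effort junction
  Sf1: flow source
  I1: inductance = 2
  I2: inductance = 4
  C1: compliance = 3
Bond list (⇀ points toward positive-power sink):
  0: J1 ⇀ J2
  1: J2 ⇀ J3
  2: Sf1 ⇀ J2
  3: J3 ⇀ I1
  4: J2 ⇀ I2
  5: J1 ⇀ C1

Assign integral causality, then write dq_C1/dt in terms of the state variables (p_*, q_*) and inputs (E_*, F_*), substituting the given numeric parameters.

dq_C1/dt = -F_Sf1 + p_I1/2 + p_I2/4

bond 2 |Sf1  (Sf1 (Sf) sets flow on bond)
bond 3 |I1  (I1 outputs flow p/I1)
bond 1 |J3  (closing 0-jn rule on J3)
bond 4 |I2  (I2 outputs flow p/I2)
bond 0 |J2  (closing 0-jn rule on J2)
bond 5 |J1  (J1 flow already set via bond 0)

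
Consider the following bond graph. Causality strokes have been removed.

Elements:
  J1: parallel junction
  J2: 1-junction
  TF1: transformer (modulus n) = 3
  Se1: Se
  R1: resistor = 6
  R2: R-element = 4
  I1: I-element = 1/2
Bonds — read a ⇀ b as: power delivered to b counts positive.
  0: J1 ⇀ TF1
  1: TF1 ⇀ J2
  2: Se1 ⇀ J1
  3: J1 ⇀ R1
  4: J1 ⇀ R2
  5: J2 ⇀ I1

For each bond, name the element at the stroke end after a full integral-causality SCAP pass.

bond 0 →TF1
bond 1 →J2
bond 2 →J1
bond 3 →R1
bond 4 →R2
bond 5 →I1

bond 2 stroke at J1  (Se1 (Se) sets effort on bond)
bond 0 stroke at TF1  (0-jn J1 has e-setter on 2)
bond 3 stroke at R1  (J1: bond 2 brought effort, rest push out)
bond 4 stroke at R2  (common-e at J1 fixed by 2)
bond 1 stroke at J2  (TF TF1: opposite of bond 0)
bond 5 stroke at I1  (J2: last free bond brings flow in)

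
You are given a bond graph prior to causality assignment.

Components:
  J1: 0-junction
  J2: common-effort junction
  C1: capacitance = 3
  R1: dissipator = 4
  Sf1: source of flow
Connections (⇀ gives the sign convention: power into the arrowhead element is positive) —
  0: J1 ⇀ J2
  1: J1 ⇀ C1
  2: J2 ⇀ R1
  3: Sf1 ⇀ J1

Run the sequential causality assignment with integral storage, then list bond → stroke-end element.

#3 |Sf1  (Sf1 fixes flow; stroke at Sf1)
#1 |J1  (C1 outputs effort q/C1)
#0 |J2  (0-jn J1 has e-setter on 1)
#2 |R1  (J2: bond 0 brought effort, rest push out)

bond 0 →J2
bond 1 →J1
bond 2 →R1
bond 3 →Sf1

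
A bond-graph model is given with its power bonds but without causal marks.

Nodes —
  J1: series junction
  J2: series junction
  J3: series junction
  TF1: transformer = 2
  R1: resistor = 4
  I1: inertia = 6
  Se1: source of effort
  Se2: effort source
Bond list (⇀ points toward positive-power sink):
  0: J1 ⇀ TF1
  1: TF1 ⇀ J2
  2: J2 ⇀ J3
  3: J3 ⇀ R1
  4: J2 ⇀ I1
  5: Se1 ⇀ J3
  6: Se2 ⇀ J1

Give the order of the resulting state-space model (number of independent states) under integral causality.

1  (I1 all integral)

β5 stroke at J3  (Se1 (Se) sets effort on bond)
β6 stroke at J1  (source Se2 imposes e)
β0 stroke at TF1  (closing 1-jn rule on J1)
β1 stroke at J2  (through TF1, causality passes straight; one stroke at TF1)
β4 stroke at I1  (I1 outputs flow p/I1)
β2 stroke at J2  (J2 flow already set via bond 4)
β3 stroke at J3  (common-f at J3 fixed by 2)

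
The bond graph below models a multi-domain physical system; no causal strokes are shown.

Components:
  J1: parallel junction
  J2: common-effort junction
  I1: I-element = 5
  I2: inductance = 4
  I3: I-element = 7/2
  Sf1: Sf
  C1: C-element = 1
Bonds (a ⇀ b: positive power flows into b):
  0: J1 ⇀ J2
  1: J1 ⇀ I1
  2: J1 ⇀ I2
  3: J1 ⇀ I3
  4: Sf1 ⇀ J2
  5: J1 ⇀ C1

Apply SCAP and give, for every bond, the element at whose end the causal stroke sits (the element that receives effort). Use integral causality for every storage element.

bond 4 stroke at Sf1  (Sf1: flow source, stroke at near end)
bond 0 stroke at J2  (closing 0-jn rule on J2)
bond 1 stroke at I1  (I1 integral (f out))
bond 2 stroke at I2  (I2: I, integral causality)
bond 3 stroke at I3  (prefer integral on I3)
bond 5 stroke at J1  (only one effort-in slot at J1)

β0 stroke at J2
β1 stroke at I1
β2 stroke at I2
β3 stroke at I3
β4 stroke at Sf1
β5 stroke at J1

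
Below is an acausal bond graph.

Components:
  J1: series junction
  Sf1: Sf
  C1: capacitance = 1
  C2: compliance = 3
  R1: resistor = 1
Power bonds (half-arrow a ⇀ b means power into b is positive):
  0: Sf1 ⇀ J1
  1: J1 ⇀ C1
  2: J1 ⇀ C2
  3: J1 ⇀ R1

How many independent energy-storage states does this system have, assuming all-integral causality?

2  (C1, C2 all integral)

b0 →Sf1  (Sf1 (Sf) sets flow on bond)
b1 →J1  (J1 flow already set via bond 0)
b2 →J1  (common-f at J1 fixed by 0)
b3 →J1  (J1: bond 0 brought flow, rest push out)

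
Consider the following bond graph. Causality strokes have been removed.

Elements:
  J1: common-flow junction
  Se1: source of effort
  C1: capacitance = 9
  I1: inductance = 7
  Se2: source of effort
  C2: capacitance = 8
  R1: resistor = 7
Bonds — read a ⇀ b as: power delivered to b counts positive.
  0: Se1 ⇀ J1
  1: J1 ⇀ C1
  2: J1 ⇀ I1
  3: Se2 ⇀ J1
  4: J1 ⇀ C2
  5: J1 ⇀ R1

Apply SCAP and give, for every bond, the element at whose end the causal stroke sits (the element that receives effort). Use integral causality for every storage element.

#0 stroke→J1  (Se1 (Se) sets effort on bond)
#3 stroke→J1  (Se2: effort source, stroke at far end)
#1 stroke→J1  (C1 outputs effort q/C1)
#2 stroke→I1  (I1 outputs flow p/I1)
#4 stroke→J1  (1-jn J1 has f-setter on 2)
#5 stroke→J1  (1-jn J1 has f-setter on 2)

bond 0 →J1
bond 1 →J1
bond 2 →I1
bond 3 →J1
bond 4 →J1
bond 5 →J1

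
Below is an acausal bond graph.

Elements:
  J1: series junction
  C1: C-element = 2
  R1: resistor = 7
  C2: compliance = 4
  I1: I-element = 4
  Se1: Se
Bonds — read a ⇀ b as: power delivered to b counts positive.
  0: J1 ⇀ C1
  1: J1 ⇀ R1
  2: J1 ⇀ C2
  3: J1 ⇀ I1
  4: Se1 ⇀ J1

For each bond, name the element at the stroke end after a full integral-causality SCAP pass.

β4 →J1  (source Se1 imposes e)
β0 →J1  (C1 integral (e out))
β2 →J1  (C2 outputs effort q/C2)
β3 →I1  (prefer integral on I1)
β1 →J1  (1-jn J1 has f-setter on 3)

bond 0 |J1
bond 1 |J1
bond 2 |J1
bond 3 |I1
bond 4 |J1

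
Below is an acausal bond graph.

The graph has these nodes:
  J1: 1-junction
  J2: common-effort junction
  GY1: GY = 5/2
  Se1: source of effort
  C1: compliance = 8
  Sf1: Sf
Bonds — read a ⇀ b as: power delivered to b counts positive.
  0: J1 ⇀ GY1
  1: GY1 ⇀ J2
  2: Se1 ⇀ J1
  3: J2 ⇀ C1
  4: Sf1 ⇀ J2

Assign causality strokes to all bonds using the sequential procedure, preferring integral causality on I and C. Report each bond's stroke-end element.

#2 |J1  (source Se1 imposes e)
#4 |Sf1  (Sf1: flow source, stroke at near end)
#0 |GY1  (closing 1-jn rule on J1)
#1 |GY1  (GY1 both-in/both-out from 0)
#3 |J2  (closing 0-jn rule on J2)

bond 0 →GY1
bond 1 →GY1
bond 2 →J1
bond 3 →J2
bond 4 →Sf1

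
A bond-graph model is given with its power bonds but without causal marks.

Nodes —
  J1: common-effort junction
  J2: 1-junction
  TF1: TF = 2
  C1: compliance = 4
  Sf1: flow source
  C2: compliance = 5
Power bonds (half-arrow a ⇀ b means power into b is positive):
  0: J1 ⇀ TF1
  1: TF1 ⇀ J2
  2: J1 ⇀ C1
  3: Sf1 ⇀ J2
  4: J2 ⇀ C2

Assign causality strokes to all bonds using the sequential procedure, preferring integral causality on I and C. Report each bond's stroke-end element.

β3 |Sf1  (Sf1 fixes flow; stroke at Sf1)
β1 |J2  (1-jn J2 has f-setter on 3)
β4 |J2  (J2: bond 3 brought flow, rest push out)
β0 |TF1  (TF1: transformer flips bond 1)
β2 |J1  (closing 0-jn rule on J1)

#0 stroke at TF1
#1 stroke at J2
#2 stroke at J1
#3 stroke at Sf1
#4 stroke at J2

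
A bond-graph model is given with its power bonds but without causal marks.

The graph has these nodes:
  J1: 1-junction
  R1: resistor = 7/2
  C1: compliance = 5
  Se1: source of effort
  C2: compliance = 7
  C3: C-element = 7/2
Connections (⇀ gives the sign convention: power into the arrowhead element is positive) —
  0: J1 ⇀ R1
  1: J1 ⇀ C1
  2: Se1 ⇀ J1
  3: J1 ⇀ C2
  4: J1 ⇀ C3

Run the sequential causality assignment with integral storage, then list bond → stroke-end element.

bond 2 →J1  (Se1: effort source, stroke at far end)
bond 1 →J1  (C1: C, integral causality)
bond 3 →J1  (C2 integral (e out))
bond 4 →J1  (prefer integral on C3)
bond 0 →R1  (J1: last free bond brings flow in)

β0 stroke at R1
β1 stroke at J1
β2 stroke at J1
β3 stroke at J1
β4 stroke at J1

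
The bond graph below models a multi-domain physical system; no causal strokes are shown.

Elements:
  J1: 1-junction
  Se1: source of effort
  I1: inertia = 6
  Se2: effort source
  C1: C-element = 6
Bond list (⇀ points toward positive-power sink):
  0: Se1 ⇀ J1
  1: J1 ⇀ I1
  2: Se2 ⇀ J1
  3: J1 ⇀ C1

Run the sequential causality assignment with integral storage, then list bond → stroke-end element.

#0 →J1
#1 →I1
#2 →J1
#3 →J1

bond 0 stroke at J1  (Se1 fixes effort; stroke away)
bond 2 stroke at J1  (Se2 fixes effort; stroke away)
bond 1 stroke at I1  (I1 outputs flow p/I1)
bond 3 stroke at J1  (J1 flow already set via bond 1)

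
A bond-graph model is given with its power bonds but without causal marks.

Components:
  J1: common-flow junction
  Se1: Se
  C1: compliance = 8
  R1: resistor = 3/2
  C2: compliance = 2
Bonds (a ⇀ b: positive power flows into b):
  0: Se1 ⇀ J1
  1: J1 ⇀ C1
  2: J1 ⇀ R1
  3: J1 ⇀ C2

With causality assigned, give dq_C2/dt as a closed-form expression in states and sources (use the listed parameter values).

bond 0 |J1  (source Se1 imposes e)
bond 1 |J1  (C1 outputs effort q/C1)
bond 3 |J1  (C2 outputs effort q/C2)
bond 2 |R1  (J1 needs exactly one f-in)

dq_C2/dt = 2*E_Se1/3 - q_C1/12 - q_C2/3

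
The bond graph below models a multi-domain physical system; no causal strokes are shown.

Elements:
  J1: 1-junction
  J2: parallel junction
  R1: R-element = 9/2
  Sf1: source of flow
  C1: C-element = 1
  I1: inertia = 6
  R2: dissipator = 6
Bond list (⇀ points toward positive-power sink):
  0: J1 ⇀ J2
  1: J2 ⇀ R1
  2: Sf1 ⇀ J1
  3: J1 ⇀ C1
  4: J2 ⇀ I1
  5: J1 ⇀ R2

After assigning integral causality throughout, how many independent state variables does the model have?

b2 stroke→Sf1  (Sf1 (Sf) sets flow on bond)
b0 stroke→J1  (common-f at J1 fixed by 2)
b3 stroke→J1  (common-f at J1 fixed by 2)
b5 stroke→J1  (J1 flow already set via bond 2)
b4 stroke→I1  (I1: I, integral causality)
b1 stroke→J2  (closing 0-jn rule on J2)

2  (C1, I1 all integral)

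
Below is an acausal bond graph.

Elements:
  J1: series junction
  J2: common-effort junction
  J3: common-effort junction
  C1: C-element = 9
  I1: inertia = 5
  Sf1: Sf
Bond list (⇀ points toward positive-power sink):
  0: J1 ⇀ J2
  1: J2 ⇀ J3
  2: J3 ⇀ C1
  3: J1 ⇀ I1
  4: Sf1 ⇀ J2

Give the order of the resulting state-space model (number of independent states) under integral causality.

bond 4 →Sf1  (Sf1 fixes flow; stroke at Sf1)
bond 2 →J3  (C1 integral (e out))
bond 1 →J2  (J3 effort already set via bond 2)
bond 0 →J1  (common-e at J2 fixed by 1)
bond 3 →I1  (J1 needs exactly one f-in)

2  (C1, I1 all integral)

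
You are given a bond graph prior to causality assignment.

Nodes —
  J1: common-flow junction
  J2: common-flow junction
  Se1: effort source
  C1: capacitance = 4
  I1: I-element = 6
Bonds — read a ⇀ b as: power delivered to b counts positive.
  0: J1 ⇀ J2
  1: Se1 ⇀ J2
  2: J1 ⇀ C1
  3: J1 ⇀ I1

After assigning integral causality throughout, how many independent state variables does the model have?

2  (C1, I1 all integral)

β1 |J2  (Se1 fixes effort; stroke away)
β0 |J1  (J2 needs exactly one f-in)
β2 |J1  (prefer integral on C1)
β3 |I1  (J1 needs exactly one f-in)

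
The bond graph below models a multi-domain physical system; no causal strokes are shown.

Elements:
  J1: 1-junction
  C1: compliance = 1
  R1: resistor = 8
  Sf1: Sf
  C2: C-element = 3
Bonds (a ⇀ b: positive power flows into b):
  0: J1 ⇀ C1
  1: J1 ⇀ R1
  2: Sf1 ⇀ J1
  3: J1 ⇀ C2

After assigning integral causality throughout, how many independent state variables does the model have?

2  (C1, C2 all integral)

#2 stroke at Sf1  (Sf1 (Sf) sets flow on bond)
#0 stroke at J1  (common-f at J1 fixed by 2)
#1 stroke at J1  (J1: bond 2 brought flow, rest push out)
#3 stroke at J1  (1-jn J1 has f-setter on 2)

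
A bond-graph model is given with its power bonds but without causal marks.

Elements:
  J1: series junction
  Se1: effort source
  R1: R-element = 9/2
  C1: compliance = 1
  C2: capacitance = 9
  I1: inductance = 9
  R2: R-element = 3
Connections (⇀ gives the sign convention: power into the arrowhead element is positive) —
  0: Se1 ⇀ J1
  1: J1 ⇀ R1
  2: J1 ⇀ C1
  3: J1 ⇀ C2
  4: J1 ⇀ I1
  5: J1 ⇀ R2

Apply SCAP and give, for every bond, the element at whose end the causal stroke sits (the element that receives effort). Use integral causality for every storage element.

#0 →J1  (source Se1 imposes e)
#2 →J1  (prefer integral on C1)
#3 →J1  (C2: C, integral causality)
#4 →I1  (I1 outputs flow p/I1)
#1 →J1  (J1: bond 4 brought flow, rest push out)
#5 →J1  (common-f at J1 fixed by 4)

b0 stroke→J1
b1 stroke→J1
b2 stroke→J1
b3 stroke→J1
b4 stroke→I1
b5 stroke→J1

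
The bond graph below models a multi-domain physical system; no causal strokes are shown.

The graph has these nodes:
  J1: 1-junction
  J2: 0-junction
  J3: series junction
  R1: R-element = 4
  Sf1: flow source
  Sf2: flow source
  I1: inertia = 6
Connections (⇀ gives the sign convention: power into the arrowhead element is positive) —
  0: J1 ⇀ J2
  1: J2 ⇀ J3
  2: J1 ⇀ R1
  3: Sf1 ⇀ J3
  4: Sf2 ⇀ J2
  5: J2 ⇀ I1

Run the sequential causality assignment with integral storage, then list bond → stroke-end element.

b3 stroke→Sf1  (Sf1 (Sf) sets flow on bond)
b4 stroke→Sf2  (Sf2 (Sf) sets flow on bond)
b1 stroke→J3  (common-f at J3 fixed by 3)
b5 stroke→I1  (I1 outputs flow p/I1)
b0 stroke→J2  (closing 0-jn rule on J2)
b2 stroke→J1  (J1: bond 0 brought flow, rest push out)

b0 →J2
b1 →J3
b2 →J1
b3 →Sf1
b4 →Sf2
b5 →I1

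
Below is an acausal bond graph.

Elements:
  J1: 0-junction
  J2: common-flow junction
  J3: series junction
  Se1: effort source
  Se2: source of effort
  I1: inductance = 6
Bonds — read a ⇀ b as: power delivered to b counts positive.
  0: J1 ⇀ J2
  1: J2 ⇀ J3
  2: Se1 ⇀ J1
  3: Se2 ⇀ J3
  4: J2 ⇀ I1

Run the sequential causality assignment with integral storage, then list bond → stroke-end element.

bond 2 |J1  (Se1 fixes effort; stroke away)
bond 3 |J3  (Se2 (Se) sets effort on bond)
bond 0 |J2  (0-jn J1 has e-setter on 2)
bond 1 |J2  (closing 1-jn rule on J3)
bond 4 |I1  (only one flow-in slot at J2)

bond 0 |J2
bond 1 |J2
bond 2 |J1
bond 3 |J3
bond 4 |I1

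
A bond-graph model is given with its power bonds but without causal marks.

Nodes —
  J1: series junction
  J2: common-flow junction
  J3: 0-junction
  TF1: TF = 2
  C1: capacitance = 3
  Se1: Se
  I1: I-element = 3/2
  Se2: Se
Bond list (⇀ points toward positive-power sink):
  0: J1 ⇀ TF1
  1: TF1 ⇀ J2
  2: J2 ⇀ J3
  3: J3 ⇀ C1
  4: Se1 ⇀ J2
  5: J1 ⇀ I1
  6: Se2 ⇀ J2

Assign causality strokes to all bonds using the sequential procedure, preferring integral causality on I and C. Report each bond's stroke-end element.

b4 stroke at J2  (Se1: effort source, stroke at far end)
b6 stroke at J2  (source Se2 imposes e)
b3 stroke at J3  (C1: C, integral causality)
b2 stroke at J2  (J3 effort already set via bond 3)
b1 stroke at TF1  (only one flow-in slot at J2)
b0 stroke at J1  (through TF1, causality passes straight; one stroke at TF1)
b5 stroke at I1  (J1: last free bond brings flow in)

β0 stroke at J1
β1 stroke at TF1
β2 stroke at J2
β3 stroke at J3
β4 stroke at J2
β5 stroke at I1
β6 stroke at J2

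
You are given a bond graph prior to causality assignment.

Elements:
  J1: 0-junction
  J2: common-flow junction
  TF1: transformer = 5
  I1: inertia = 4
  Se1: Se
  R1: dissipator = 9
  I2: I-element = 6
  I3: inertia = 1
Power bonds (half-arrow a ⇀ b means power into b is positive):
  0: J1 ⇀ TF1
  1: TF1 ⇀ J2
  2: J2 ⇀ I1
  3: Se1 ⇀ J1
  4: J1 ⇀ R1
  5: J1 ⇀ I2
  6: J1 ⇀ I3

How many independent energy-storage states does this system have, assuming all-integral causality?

3  (I1, I2, I3 all integral)

b3 stroke→J1  (Se1: effort source, stroke at far end)
b0 stroke→TF1  (J1 effort already set via bond 3)
b4 stroke→R1  (0-jn J1 has e-setter on 3)
b5 stroke→I2  (J1 effort already set via bond 3)
b6 stroke→I3  (J1: bond 3 brought effort, rest push out)
b1 stroke→J2  (through TF1, causality passes straight; one stroke at TF1)
b2 stroke→I1  (closing 1-jn rule on J2)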